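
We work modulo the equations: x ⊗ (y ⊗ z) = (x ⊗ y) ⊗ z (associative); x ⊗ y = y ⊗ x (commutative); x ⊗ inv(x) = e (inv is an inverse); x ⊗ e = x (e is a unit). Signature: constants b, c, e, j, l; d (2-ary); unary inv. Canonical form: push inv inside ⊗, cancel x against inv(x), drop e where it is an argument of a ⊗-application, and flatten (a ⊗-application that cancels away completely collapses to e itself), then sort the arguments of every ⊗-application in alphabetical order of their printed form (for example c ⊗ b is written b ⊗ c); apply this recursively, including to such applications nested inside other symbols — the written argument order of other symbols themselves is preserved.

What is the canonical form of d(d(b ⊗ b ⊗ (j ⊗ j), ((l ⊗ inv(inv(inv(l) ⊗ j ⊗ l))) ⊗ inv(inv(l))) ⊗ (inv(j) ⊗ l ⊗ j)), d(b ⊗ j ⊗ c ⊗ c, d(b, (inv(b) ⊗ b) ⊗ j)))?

Focus inside:  ((l ⊗ inv(inv(inv(l) ⊗ j ⊗ l))) ⊗ inv(inv(l))) ⊗ (inv(j) ⊗ l ⊗ j)
Push inv inside:  distribute inv over ⊗ and collapse double inv
Combine occurrences:  l ⊗ l ⊗ l ⊗ j
Sort:  j ⊗ l ⊗ l ⊗ l
Put back:  d(d(b ⊗ b ⊗ j ⊗ j, j ⊗ l ⊗ l ⊗ l), d(b ⊗ c ⊗ c ⊗ j, d(b, j)))

Answer: d(d(b ⊗ b ⊗ j ⊗ j, j ⊗ l ⊗ l ⊗ l), d(b ⊗ c ⊗ c ⊗ j, d(b, j)))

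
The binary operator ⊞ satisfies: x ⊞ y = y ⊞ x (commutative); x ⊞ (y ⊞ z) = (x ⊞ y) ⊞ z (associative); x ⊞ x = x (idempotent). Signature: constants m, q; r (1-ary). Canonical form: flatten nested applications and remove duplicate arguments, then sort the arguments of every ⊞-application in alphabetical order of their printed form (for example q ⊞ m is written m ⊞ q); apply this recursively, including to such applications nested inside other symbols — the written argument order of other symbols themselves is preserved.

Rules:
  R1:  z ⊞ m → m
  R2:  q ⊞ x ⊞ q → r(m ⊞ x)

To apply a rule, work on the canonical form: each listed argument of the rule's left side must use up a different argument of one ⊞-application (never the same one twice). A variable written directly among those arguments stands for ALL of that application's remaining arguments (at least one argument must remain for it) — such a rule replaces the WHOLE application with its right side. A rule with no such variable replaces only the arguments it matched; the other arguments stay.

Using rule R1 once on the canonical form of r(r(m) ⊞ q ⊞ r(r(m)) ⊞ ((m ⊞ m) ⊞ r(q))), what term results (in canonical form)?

Canonical form:  r(m ⊞ q ⊞ r(m) ⊞ r(q) ⊞ r(r(m)))
Apply R1:  consuming m;  z := q ⊞ r(m) ⊞ r(q) ⊞ r(r(m))
Every leftover argument binds to the variable; the entire application is replaced.
New term:  r(m)

Answer: r(m)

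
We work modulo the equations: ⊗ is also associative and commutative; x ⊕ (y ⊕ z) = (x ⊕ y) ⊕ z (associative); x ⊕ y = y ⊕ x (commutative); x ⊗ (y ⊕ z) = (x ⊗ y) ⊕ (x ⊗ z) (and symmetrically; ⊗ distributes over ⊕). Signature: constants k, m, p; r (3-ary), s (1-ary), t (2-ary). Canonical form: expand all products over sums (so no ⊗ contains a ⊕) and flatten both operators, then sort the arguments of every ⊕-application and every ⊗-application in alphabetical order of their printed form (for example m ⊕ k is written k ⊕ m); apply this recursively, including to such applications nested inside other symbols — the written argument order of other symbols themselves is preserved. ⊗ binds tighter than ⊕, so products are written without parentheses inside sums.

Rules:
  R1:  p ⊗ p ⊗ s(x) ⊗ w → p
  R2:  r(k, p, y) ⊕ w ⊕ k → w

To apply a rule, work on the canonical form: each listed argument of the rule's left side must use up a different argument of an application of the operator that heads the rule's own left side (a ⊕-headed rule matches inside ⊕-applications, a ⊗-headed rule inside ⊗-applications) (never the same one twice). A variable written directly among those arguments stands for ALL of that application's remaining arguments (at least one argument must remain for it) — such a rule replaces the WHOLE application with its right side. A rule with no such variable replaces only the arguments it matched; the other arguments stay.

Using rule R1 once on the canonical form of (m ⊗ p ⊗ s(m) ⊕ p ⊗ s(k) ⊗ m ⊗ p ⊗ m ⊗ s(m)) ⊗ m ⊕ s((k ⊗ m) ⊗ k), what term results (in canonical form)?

Answer: m ⊗ m ⊗ p ⊗ s(m) ⊕ p ⊕ s(k ⊗ k ⊗ m)

Derivation:
Canonical form:  m ⊗ m ⊗ m ⊗ p ⊗ p ⊗ s(k) ⊗ s(m) ⊕ m ⊗ m ⊗ p ⊗ s(m) ⊕ s(k ⊗ k ⊗ m)
Match R1:  consume p, p, s(k);  w := m ⊗ m ⊗ m ⊗ s(m), x := k
The variable takes the whole remainder — replace the entire application.
New term:  m ⊗ m ⊗ p ⊗ s(m) ⊕ p ⊕ s(k ⊗ k ⊗ m)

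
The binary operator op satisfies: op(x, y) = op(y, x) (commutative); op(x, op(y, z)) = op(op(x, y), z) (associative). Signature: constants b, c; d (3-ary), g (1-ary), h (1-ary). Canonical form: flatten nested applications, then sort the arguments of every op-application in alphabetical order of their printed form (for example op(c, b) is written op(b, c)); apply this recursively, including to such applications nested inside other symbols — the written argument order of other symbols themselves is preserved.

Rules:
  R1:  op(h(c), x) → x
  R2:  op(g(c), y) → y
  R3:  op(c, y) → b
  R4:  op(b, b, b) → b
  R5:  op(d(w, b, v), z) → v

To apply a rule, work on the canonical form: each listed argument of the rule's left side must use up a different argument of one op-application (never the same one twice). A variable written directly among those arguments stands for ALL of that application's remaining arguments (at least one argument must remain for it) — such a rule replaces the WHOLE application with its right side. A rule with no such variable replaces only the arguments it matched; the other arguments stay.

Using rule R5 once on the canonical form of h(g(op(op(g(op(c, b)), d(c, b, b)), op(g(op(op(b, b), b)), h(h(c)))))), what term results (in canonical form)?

Answer: h(g(b))

Derivation:
Canonical form:  h(g(op(d(c, b, b), g(op(b, b, b)), g(op(b, c)), h(h(c)))))
Match R5:  consume d(c, b, b);  v := b, w := c, z := op(g(op(b, b, b)), g(op(b, c)), h(h(c)))
Every leftover argument binds to the variable; the entire application is replaced.
Giving:  h(g(b))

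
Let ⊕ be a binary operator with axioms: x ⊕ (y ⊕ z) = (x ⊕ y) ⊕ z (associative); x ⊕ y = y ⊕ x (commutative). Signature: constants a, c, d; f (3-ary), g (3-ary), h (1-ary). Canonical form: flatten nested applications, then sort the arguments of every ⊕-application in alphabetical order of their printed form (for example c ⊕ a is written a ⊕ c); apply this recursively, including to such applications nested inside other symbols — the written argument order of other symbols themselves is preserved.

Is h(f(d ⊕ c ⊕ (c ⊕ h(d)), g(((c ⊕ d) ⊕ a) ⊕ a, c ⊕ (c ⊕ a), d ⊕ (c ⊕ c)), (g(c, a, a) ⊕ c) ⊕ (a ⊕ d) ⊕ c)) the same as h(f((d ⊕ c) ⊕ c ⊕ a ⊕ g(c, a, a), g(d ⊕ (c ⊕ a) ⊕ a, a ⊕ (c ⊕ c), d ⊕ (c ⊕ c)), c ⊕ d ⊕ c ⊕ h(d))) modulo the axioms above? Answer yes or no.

Left:  h(f(d ⊕ c ⊕ (c ⊕ h(d)), g(((c ⊕ d) ⊕ a) ⊕ a, c ⊕ (c ⊕ a), d ⊕ (c ⊕ c)), (g(c, a, a) ⊕ c) ⊕ (a ⊕ d) ⊕ c))
  Focus inside:  (g(c, a, a) ⊕ c) ⊕ (a ⊕ d) ⊕ c
  Flatten:  g(c, a, a) ⊕ c ⊕ a ⊕ d ⊕ c
  Sort:  a ⊕ c ⊕ c ⊕ d ⊕ g(c, a, a)
  Put back:  h(f(c ⊕ c ⊕ d ⊕ h(d), g(a ⊕ a ⊕ c ⊕ d, a ⊕ c ⊕ c, c ⊕ c ⊕ d), a ⊕ c ⊕ c ⊕ d ⊕ g(c, a, a)))
Right:  h(f((d ⊕ c) ⊕ c ⊕ a ⊕ g(c, a, a), g(d ⊕ (c ⊕ a) ⊕ a, a ⊕ (c ⊕ c), d ⊕ (c ⊕ c)), c ⊕ d ⊕ c ⊕ h(d)))
  Work inside:  (d ⊕ c) ⊕ c ⊕ a ⊕ g(c, a, a)
  Flatten:  d ⊕ c ⊕ c ⊕ a ⊕ g(c, a, a)
  Sort:  a ⊕ c ⊕ c ⊕ d ⊕ g(c, a, a)
  Rebuild:  h(f(a ⊕ c ⊕ c ⊕ d ⊕ g(c, a, a), g(a ⊕ a ⊕ c ⊕ d, a ⊕ c ⊕ c, c ⊕ c ⊕ d), c ⊕ c ⊕ d ⊕ h(d)))

Answer: no — h(f(c ⊕ c ⊕ d ⊕ h(d), g(a ⊕ a ⊕ c ⊕ d, a ⊕ c ⊕ c, c ⊕ c ⊕ d), a ⊕ c ⊕ c ⊕ d ⊕ g(c, a, a))) vs h(f(a ⊕ c ⊕ c ⊕ d ⊕ g(c, a, a), g(a ⊕ a ⊕ c ⊕ d, a ⊕ c ⊕ c, c ⊕ c ⊕ d), c ⊕ c ⊕ d ⊕ h(d)))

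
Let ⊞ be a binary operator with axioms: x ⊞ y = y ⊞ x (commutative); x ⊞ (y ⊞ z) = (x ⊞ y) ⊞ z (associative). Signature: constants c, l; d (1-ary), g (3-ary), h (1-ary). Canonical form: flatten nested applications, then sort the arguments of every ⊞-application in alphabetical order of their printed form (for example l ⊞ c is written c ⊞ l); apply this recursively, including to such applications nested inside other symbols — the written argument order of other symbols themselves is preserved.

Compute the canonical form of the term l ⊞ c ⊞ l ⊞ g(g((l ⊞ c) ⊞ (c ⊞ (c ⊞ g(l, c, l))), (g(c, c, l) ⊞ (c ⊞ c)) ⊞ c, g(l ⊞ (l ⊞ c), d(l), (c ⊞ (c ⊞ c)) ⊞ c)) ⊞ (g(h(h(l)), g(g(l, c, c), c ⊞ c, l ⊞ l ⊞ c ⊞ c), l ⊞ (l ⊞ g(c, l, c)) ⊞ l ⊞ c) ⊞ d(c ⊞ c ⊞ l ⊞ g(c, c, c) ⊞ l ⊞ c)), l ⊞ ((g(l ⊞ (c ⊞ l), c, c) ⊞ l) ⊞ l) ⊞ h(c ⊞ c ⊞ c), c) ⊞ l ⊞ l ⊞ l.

Inside:  g(g((l ⊞ c) ⊞ (c ⊞ (c ⊞ g(l, c, l))), (g(c, c, l) ⊞ (c ⊞ c)) ⊞ c, g(l ⊞ (l ⊞ c), d(l), (c ⊞ (c ⊞ c)) ⊞ c)) ⊞ (g(h(h(l)), g(g(l, c, c), c ⊞ c, l ⊞ l ⊞ c ⊞ c), l ⊞ (l ⊞ g(c, l, c)) ⊞ l ⊞ c) ⊞ d(c ⊞ c ⊞ l ⊞ g(c, c, c) ⊞ l ⊞ c)), l ⊞ ((g(l ⊞ (c ⊞ l), c, c) ⊞ l) ⊞ l) ⊞ h(c ⊞ c ⊞ c), c)  →  g(d(c ⊞ c ⊞ c ⊞ g(c, c, c) ⊞ l ⊞ l) ⊞ g(c ⊞ c ⊞ c ⊞ g(l, c, l) ⊞ l, c ⊞ c ⊞ c ⊞ g(c, c, l), g(c ⊞ l ⊞ l, d(l), c ⊞ c ⊞ c ⊞ c)) ⊞ g(h(h(l)), g(g(l, c, c), c ⊞ c, c ⊞ c ⊞ l ⊞ l), c ⊞ g(c, l, c) ⊞ l ⊞ l ⊞ l), g(c ⊞ l ⊞ l, c, c) ⊞ h(c ⊞ c ⊞ c) ⊞ l ⊞ l ⊞ l, c)
Sort arguments:  c ⊞ g(d(c ⊞ c ⊞ c ⊞ g(c, c, c) ⊞ l ⊞ l) ⊞ g(c ⊞ c ⊞ c ⊞ g(l, c, l) ⊞ l, c ⊞ c ⊞ c ⊞ g(c, c, l), g(c ⊞ l ⊞ l, d(l), c ⊞ c ⊞ c ⊞ c)) ⊞ g(h(h(l)), g(g(l, c, c), c ⊞ c, c ⊞ c ⊞ l ⊞ l), c ⊞ g(c, l, c) ⊞ l ⊞ l ⊞ l), g(c ⊞ l ⊞ l, c, c) ⊞ h(c ⊞ c ⊞ c) ⊞ l ⊞ l ⊞ l, c) ⊞ l ⊞ l ⊞ l ⊞ l ⊞ l

Answer: c ⊞ g(d(c ⊞ c ⊞ c ⊞ g(c, c, c) ⊞ l ⊞ l) ⊞ g(c ⊞ c ⊞ c ⊞ g(l, c, l) ⊞ l, c ⊞ c ⊞ c ⊞ g(c, c, l), g(c ⊞ l ⊞ l, d(l), c ⊞ c ⊞ c ⊞ c)) ⊞ g(h(h(l)), g(g(l, c, c), c ⊞ c, c ⊞ c ⊞ l ⊞ l), c ⊞ g(c, l, c) ⊞ l ⊞ l ⊞ l), g(c ⊞ l ⊞ l, c, c) ⊞ h(c ⊞ c ⊞ c) ⊞ l ⊞ l ⊞ l, c) ⊞ l ⊞ l ⊞ l ⊞ l ⊞ l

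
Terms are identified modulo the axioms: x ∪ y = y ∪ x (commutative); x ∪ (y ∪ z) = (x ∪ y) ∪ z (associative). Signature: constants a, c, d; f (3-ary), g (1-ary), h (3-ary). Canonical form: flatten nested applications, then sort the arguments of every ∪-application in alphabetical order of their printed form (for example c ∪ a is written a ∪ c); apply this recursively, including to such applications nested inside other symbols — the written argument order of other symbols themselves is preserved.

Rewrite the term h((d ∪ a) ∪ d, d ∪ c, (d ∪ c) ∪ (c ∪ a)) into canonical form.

Answer: h(a ∪ d ∪ d, c ∪ d, a ∪ c ∪ c ∪ d)

Derivation:
Work inside:  (d ∪ c) ∪ (c ∪ a)
Merge nested applications:  d ∪ c ∪ c ∪ a
Sort:  a ∪ c ∪ c ∪ d
Put back:  h(a ∪ d ∪ d, c ∪ d, a ∪ c ∪ c ∪ d)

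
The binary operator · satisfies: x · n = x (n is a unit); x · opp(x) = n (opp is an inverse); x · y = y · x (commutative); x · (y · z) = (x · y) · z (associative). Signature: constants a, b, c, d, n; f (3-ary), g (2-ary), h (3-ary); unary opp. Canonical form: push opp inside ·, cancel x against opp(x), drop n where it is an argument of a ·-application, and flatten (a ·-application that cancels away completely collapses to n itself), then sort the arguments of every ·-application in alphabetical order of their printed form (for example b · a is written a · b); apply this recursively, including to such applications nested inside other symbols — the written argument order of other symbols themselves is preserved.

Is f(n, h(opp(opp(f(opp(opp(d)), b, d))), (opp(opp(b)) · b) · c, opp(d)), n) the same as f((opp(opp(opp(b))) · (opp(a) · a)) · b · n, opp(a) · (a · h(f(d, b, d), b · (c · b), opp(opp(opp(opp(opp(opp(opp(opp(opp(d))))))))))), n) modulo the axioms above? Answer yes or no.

Answer: yes — both canonical forms are f(n, h(f(d, b, d), b · b · c, opp(d)), n)

Derivation:
Left:  f(n, h(opp(opp(f(opp(opp(d)), b, d))), (opp(opp(b)) · b) · c, opp(d)), n)
  Work inside:  (opp(opp(b)) · b) · c
  Push opp inside:  distribute opp over · and collapse double opp
  Collect terms:  b · b · c
  Reassemble:  f(n, h(f(d, b, d), b · b · c, opp(d)), n)
Right:  f((opp(opp(opp(b))) · (opp(a) · a)) · b · n, opp(a) · (a · h(f(d, b, d), b · (c · b), opp(opp(opp(opp(opp(opp(opp(opp(opp(d))))))))))), n)
  Work inside:  opp(a) · (a · h(f(d, b, d), b · (c · b), opp(opp(opp(opp(opp(opp(opp(opp(opp(d)))))))))))
  Push opp inside:  distribute opp over · and collapse double opp
  Cancel:  a cancels
  Combine occurrences:  h(f(d, b, d), b · b · c, opp(d))
  Rebuild:  f(n, h(f(d, b, d), b · b · c, opp(d)), n)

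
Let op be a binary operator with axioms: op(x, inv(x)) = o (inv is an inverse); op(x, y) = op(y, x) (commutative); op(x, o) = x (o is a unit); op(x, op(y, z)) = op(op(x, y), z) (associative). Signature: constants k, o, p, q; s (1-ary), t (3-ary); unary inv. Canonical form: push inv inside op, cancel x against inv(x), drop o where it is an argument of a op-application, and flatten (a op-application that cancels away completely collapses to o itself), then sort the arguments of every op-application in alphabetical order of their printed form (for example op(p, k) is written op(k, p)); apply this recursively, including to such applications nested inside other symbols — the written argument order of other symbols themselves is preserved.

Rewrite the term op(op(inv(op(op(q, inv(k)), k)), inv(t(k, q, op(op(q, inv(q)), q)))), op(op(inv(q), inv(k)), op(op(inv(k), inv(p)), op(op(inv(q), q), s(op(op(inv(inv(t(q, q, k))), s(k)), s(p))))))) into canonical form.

Answer: op(inv(k), inv(k), inv(p), inv(q), inv(q), inv(t(k, q, q)), s(op(s(k), s(p), t(q, q, k))))

Derivation:
Push inv inside:  distribute inv over op and collapse double inv
Collect:  op(inv(q), inv(q), inv(k), inv(k), inv(t(k, q, q)), inv(p), s(op(s(k), s(p), t(q, q, k))))
Sort arguments:  op(inv(k), inv(k), inv(p), inv(q), inv(q), inv(t(k, q, q)), s(op(s(k), s(p), t(q, q, k))))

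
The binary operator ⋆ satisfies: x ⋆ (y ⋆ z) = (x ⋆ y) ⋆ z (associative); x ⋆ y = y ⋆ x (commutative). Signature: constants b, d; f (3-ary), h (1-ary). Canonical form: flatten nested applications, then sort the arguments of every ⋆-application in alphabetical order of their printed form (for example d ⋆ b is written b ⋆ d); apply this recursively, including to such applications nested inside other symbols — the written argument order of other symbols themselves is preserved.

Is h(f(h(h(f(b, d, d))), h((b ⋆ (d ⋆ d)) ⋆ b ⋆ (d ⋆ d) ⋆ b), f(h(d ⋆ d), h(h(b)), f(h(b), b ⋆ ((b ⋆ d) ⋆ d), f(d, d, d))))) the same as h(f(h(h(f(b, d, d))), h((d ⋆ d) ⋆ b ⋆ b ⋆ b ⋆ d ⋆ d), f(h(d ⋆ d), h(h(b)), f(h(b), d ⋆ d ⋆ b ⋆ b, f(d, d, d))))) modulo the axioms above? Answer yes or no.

Answer: yes — both canonical forms are h(f(h(h(f(b, d, d))), h(b ⋆ b ⋆ b ⋆ d ⋆ d ⋆ d ⋆ d), f(h(d ⋆ d), h(h(b)), f(h(b), b ⋆ b ⋆ d ⋆ d, f(d, d, d)))))

Derivation:
Left:  h(f(h(h(f(b, d, d))), h((b ⋆ (d ⋆ d)) ⋆ b ⋆ (d ⋆ d) ⋆ b), f(h(d ⋆ d), h(h(b)), f(h(b), b ⋆ ((b ⋆ d) ⋆ d), f(d, d, d)))))
  Descend into:  (b ⋆ (d ⋆ d)) ⋆ b ⋆ (d ⋆ d) ⋆ b
  Merge nested applications:  b ⋆ d ⋆ d ⋆ b ⋆ d ⋆ d ⋆ b
  Sort:  b ⋆ b ⋆ b ⋆ d ⋆ d ⋆ d ⋆ d
  Rebuild:  h(f(h(h(f(b, d, d))), h(b ⋆ b ⋆ b ⋆ d ⋆ d ⋆ d ⋆ d), f(h(d ⋆ d), h(h(b)), f(h(b), b ⋆ b ⋆ d ⋆ d, f(d, d, d)))))
Right:  h(f(h(h(f(b, d, d))), h((d ⋆ d) ⋆ b ⋆ b ⋆ b ⋆ d ⋆ d), f(h(d ⋆ d), h(h(b)), f(h(b), d ⋆ d ⋆ b ⋆ b, f(d, d, d)))))
  Descend into:  (d ⋆ d) ⋆ b ⋆ b ⋆ b ⋆ d ⋆ d
  Flatten:  d ⋆ d ⋆ b ⋆ b ⋆ b ⋆ d ⋆ d
  Sort arguments:  b ⋆ b ⋆ b ⋆ d ⋆ d ⋆ d ⋆ d
  Put back:  h(f(h(h(f(b, d, d))), h(b ⋆ b ⋆ b ⋆ d ⋆ d ⋆ d ⋆ d), f(h(d ⋆ d), h(h(b)), f(h(b), b ⋆ b ⋆ d ⋆ d, f(d, d, d)))))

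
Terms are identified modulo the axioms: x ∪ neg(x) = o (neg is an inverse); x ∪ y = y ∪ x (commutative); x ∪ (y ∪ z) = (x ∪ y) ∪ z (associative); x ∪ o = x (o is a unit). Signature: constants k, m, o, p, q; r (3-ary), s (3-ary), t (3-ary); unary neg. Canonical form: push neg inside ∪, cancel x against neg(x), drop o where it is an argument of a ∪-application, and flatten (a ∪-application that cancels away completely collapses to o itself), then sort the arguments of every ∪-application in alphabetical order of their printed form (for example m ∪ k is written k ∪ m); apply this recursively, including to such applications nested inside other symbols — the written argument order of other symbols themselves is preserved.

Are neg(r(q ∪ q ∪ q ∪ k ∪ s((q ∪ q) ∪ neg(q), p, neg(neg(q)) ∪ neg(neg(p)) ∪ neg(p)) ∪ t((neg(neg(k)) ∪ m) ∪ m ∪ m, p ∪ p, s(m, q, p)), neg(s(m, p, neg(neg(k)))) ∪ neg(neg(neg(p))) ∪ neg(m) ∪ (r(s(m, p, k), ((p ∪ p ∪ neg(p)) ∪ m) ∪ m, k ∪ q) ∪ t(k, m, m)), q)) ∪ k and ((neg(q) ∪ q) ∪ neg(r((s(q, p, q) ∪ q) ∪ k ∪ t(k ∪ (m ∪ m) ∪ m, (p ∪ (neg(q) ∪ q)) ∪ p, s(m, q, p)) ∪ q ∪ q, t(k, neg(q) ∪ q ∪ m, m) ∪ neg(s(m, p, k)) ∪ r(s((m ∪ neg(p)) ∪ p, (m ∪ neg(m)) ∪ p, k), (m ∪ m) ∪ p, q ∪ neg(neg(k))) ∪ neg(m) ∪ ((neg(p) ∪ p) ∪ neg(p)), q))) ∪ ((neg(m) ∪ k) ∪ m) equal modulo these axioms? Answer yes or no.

Left:  neg(r(q ∪ q ∪ q ∪ k ∪ s((q ∪ q) ∪ neg(q), p, neg(neg(q)) ∪ neg(neg(p)) ∪ neg(p)) ∪ t((neg(neg(k)) ∪ m) ∪ m ∪ m, p ∪ p, s(m, q, p)), neg(s(m, p, neg(neg(k)))) ∪ neg(neg(neg(p))) ∪ neg(m) ∪ (r(s(m, p, k), ((p ∪ p ∪ neg(p)) ∪ m) ∪ m, k ∪ q) ∪ t(k, m, m)), q)) ∪ k
  Push neg inside:  distribute neg over ∪ and collapse double neg
  Collect:  neg(r(k ∪ q ∪ q ∪ q ∪ s(q, p, q) ∪ t(k ∪ m ∪ m ∪ m, p ∪ p, s(m, q, p)), neg(m) ∪ neg(p) ∪ neg(s(m, p, k)) ∪ r(s(m, p, k), m ∪ m ∪ p, k ∪ q) ∪ t(k, m, m), q)) ∪ k
  Order the arguments:  k ∪ neg(r(k ∪ q ∪ q ∪ q ∪ s(q, p, q) ∪ t(k ∪ m ∪ m ∪ m, p ∪ p, s(m, q, p)), neg(m) ∪ neg(p) ∪ neg(s(m, p, k)) ∪ r(s(m, p, k), m ∪ m ∪ p, k ∪ q) ∪ t(k, m, m), q))
Right:  ((neg(q) ∪ q) ∪ neg(r((s(q, p, q) ∪ q) ∪ k ∪ t(k ∪ (m ∪ m) ∪ m, (p ∪ (neg(q) ∪ q)) ∪ p, s(m, q, p)) ∪ q ∪ q, t(k, neg(q) ∪ q ∪ m, m) ∪ neg(s(m, p, k)) ∪ r(s((m ∪ neg(p)) ∪ p, (m ∪ neg(m)) ∪ p, k), (m ∪ m) ∪ p, q ∪ neg(neg(k))) ∪ neg(m) ∪ ((neg(p) ∪ p) ∪ neg(p)), q))) ∪ ((neg(m) ∪ k) ∪ m)
  Push neg inside:  distribute neg over ∪ and collapse double neg
  Inverses cancel:  q cancels; m cancels
  Combine occurrences:  neg(r(k ∪ q ∪ q ∪ q ∪ s(q, p, q) ∪ t(k ∪ m ∪ m ∪ m, p ∪ p, s(m, q, p)), neg(m) ∪ neg(p) ∪ neg(s(m, p, k)) ∪ r(s(m, p, k), m ∪ m ∪ p, k ∪ q) ∪ t(k, m, m), q)) ∪ k
  Sort arguments:  k ∪ neg(r(k ∪ q ∪ q ∪ q ∪ s(q, p, q) ∪ t(k ∪ m ∪ m ∪ m, p ∪ p, s(m, q, p)), neg(m) ∪ neg(p) ∪ neg(s(m, p, k)) ∪ r(s(m, p, k), m ∪ m ∪ p, k ∪ q) ∪ t(k, m, m), q))

Answer: yes — both canonical forms are k ∪ neg(r(k ∪ q ∪ q ∪ q ∪ s(q, p, q) ∪ t(k ∪ m ∪ m ∪ m, p ∪ p, s(m, q, p)), neg(m) ∪ neg(p) ∪ neg(s(m, p, k)) ∪ r(s(m, p, k), m ∪ m ∪ p, k ∪ q) ∪ t(k, m, m), q))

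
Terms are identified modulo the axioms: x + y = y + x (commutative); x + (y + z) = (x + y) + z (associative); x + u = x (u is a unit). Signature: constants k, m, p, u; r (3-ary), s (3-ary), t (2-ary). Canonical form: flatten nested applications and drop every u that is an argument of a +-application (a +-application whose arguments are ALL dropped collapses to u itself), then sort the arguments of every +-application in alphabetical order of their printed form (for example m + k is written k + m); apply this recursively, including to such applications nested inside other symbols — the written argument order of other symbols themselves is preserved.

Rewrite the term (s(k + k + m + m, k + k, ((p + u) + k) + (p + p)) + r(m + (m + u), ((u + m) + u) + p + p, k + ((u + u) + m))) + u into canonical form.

Answer: r(m + m, m + p + p, k + m) + s(k + k + m + m, k + k, k + p + p + p)

Derivation:
Un-nest:  s(k + k + m + m, k + k, ((p + u) + k) + (p + p)) + r(m + (m + u), ((u + m) + u) + p + p, k + ((u + u) + m)) + u
Canonicalize subterm:  s(k + k + m + m, k + k, ((p + u) + k) + (p + p))  →  s(k + k + m + m, k + k, k + p + p + p)
Canonicalize subterm:  r(m + (m + u), ((u + m) + u) + p + p, k + ((u + u) + m))  →  r(m + m, m + p + p, k + m)
Drop the unit:  drop u
Sort arguments:  r(m + m, m + p + p, k + m) + s(k + k + m + m, k + k, k + p + p + p)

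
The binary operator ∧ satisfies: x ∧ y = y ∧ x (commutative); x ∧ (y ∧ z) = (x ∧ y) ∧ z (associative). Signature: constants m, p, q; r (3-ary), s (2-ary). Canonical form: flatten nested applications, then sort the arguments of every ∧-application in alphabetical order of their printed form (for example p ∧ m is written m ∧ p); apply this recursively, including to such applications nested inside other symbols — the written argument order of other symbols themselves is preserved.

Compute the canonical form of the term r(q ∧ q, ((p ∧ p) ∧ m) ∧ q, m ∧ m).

Focus inside:  ((p ∧ p) ∧ m) ∧ q
Un-nest:  p ∧ p ∧ m ∧ q
Order the arguments:  m ∧ p ∧ p ∧ q
Put back:  r(q ∧ q, m ∧ p ∧ p ∧ q, m ∧ m)

Answer: r(q ∧ q, m ∧ p ∧ p ∧ q, m ∧ m)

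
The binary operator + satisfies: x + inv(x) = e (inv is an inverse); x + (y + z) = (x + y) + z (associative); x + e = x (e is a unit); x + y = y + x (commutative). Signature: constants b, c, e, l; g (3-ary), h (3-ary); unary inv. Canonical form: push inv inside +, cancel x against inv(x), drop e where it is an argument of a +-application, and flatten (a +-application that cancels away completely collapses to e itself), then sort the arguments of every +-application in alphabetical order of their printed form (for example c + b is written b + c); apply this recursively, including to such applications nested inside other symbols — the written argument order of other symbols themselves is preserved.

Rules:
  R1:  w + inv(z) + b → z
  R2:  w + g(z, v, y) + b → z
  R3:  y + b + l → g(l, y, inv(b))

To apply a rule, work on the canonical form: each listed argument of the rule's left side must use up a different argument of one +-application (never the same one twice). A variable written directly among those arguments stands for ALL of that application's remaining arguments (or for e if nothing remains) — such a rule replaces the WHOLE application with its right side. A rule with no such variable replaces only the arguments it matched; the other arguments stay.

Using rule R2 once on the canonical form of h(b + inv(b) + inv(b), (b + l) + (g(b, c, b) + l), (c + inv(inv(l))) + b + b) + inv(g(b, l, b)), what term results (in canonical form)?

Canonical form:  h(inv(b), b + g(b, c, b) + l + l, b + b + c + l) + inv(g(b, l, b))
R2 matches:  uses b, g(b, c, b);  v := c, w := l + l, y := b, z := b
The variable takes the whole remainder — replace the entire application.
Result:  h(inv(b), b, b + b + c + l) + inv(g(b, l, b))

Answer: h(inv(b), b, b + b + c + l) + inv(g(b, l, b))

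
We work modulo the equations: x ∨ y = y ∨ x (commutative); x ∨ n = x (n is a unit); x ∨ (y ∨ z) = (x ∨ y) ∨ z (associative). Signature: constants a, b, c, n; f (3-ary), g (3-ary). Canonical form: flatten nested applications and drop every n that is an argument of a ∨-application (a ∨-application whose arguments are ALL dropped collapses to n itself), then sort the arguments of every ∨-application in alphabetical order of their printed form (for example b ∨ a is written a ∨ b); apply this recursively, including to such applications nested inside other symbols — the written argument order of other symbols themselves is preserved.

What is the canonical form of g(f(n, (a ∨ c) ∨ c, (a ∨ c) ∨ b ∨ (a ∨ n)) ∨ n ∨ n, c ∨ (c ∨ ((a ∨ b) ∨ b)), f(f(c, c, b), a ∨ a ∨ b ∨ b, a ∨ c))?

Answer: g(f(n, a ∨ c ∨ c, a ∨ a ∨ b ∨ c), a ∨ b ∨ b ∨ c ∨ c, f(f(c, c, b), a ∨ a ∨ b ∨ b, a ∨ c))

Derivation:
Focus inside:  f(n, (a ∨ c) ∨ c, (a ∨ c) ∨ b ∨ (a ∨ n)) ∨ n ∨ n
Canonicalize subterm:  f(n, (a ∨ c) ∨ c, (a ∨ c) ∨ b ∨ (a ∨ n))  →  f(n, a ∨ c ∨ c, a ∨ a ∨ b ∨ c)
Units out:  drop n (×2)
Sort:  f(n, a ∨ c ∨ c, a ∨ a ∨ b ∨ c)
Put back:  g(f(n, a ∨ c ∨ c, a ∨ a ∨ b ∨ c), a ∨ b ∨ b ∨ c ∨ c, f(f(c, c, b), a ∨ a ∨ b ∨ b, a ∨ c))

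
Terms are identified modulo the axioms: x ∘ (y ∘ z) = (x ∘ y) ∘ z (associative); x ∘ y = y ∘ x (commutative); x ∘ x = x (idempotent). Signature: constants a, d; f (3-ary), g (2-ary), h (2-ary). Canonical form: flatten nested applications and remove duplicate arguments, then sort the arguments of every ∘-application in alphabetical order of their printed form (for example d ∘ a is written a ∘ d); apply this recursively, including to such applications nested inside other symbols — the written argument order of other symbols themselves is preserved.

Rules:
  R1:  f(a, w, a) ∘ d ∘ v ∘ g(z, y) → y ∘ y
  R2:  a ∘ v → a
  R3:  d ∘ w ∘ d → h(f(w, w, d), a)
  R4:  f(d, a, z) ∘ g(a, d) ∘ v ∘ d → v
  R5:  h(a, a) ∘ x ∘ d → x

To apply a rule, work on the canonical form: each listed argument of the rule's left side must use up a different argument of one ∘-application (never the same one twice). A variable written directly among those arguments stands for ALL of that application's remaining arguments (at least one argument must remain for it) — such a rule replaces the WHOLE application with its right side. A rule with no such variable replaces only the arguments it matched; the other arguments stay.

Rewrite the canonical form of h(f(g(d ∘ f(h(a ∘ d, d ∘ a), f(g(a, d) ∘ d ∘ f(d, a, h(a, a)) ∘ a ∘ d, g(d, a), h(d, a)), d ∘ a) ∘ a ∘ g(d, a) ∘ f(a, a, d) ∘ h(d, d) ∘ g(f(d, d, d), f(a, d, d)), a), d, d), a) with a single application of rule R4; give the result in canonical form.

Canonical form:  h(f(g(a ∘ d ∘ f(a, a, d) ∘ f(h(a ∘ d, a ∘ d), f(a ∘ d ∘ f(d, a, h(a, a)) ∘ g(a, d), g(d, a), h(d, a)), a ∘ d) ∘ g(d, a) ∘ g(f(d, d, d), f(a, d, d)) ∘ h(d, d), a), d, d), a)
R4 matches:  uses d, f(d, a, h(a, a)), g(a, d);  v := a, z := h(a, a)
The variable takes the whole remainder — replace the entire application.
Giving:  h(f(g(a ∘ d ∘ f(a, a, d) ∘ f(h(a ∘ d, a ∘ d), f(a, g(d, a), h(d, a)), a ∘ d) ∘ g(d, a) ∘ g(f(d, d, d), f(a, d, d)) ∘ h(d, d), a), d, d), a)

Answer: h(f(g(a ∘ d ∘ f(a, a, d) ∘ f(h(a ∘ d, a ∘ d), f(a, g(d, a), h(d, a)), a ∘ d) ∘ g(d, a) ∘ g(f(d, d, d), f(a, d, d)) ∘ h(d, d), a), d, d), a)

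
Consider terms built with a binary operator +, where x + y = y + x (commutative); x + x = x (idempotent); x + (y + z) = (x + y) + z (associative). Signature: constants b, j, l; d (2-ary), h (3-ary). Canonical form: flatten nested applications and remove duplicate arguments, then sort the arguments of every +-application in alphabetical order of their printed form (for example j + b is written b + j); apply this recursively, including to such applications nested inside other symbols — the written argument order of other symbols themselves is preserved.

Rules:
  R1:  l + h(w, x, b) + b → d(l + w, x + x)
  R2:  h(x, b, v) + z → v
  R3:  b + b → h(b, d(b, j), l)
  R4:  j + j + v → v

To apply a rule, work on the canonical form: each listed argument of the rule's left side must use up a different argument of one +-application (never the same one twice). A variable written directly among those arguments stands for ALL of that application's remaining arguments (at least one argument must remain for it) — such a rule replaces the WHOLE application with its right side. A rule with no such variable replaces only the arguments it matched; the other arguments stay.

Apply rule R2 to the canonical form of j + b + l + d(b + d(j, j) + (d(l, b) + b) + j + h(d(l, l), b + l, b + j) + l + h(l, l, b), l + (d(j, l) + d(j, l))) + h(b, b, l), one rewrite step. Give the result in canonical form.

Canonical form:  b + d(b + d(j, j) + d(l, b) + h(d(l, l), b + l, b + j) + h(l, l, b) + j + l, d(j, l) + l) + h(b, b, l) + j + l
R2 matches:  uses h(b, b, l);  v := l, x := b, z := b + d(b + d(j, j) + d(l, b) + h(d(l, l), b + l, b + j) + h(l, l, b) + j + l, d(j, l) + l) + j + l
The variable takes the whole remainder — replace the entire application.
New term:  l

Answer: l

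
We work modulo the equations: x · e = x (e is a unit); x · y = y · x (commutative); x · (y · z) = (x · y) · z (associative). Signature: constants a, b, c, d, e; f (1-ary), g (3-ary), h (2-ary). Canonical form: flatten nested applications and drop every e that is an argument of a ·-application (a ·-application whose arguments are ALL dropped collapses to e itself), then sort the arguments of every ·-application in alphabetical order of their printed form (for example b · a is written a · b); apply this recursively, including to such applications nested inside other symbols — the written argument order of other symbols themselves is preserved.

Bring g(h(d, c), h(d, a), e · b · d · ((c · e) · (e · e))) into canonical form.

Work inside:  e · b · d · ((c · e) · (e · e))
Merge nested applications:  e · b · d · c · e · e · e
Units out:  drop e (×4)
Sort arguments:  b · c · d
Put back:  g(h(d, c), h(d, a), b · c · d)

Answer: g(h(d, c), h(d, a), b · c · d)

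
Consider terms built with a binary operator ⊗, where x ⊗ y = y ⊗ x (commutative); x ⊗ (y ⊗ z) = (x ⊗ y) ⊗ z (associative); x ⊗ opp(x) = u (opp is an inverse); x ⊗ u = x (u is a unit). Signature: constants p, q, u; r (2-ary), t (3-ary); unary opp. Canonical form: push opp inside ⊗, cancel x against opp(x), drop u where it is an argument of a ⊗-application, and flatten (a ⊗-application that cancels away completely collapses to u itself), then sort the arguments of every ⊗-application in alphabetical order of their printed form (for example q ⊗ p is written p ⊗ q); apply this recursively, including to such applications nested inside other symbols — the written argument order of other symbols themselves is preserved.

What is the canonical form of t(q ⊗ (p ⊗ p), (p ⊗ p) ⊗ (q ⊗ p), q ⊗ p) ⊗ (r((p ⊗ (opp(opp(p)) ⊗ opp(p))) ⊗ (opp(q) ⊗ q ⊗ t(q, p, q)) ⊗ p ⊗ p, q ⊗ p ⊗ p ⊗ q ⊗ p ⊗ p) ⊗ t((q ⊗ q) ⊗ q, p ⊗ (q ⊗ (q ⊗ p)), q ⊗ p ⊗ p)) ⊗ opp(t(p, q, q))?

Push opp inside:  distribute opp over ⊗ and collapse double opp
Collect:  t(p ⊗ p ⊗ q, p ⊗ p ⊗ p ⊗ q, p ⊗ q) ⊗ r(p ⊗ p ⊗ p ⊗ t(q, p, q), p ⊗ p ⊗ p ⊗ p ⊗ q ⊗ q) ⊗ t(q ⊗ q ⊗ q, p ⊗ p ⊗ q ⊗ q, p ⊗ p ⊗ q) ⊗ opp(t(p, q, q))
Sort:  opp(t(p, q, q)) ⊗ r(p ⊗ p ⊗ p ⊗ t(q, p, q), p ⊗ p ⊗ p ⊗ p ⊗ q ⊗ q) ⊗ t(p ⊗ p ⊗ q, p ⊗ p ⊗ p ⊗ q, p ⊗ q) ⊗ t(q ⊗ q ⊗ q, p ⊗ p ⊗ q ⊗ q, p ⊗ p ⊗ q)

Answer: opp(t(p, q, q)) ⊗ r(p ⊗ p ⊗ p ⊗ t(q, p, q), p ⊗ p ⊗ p ⊗ p ⊗ q ⊗ q) ⊗ t(p ⊗ p ⊗ q, p ⊗ p ⊗ p ⊗ q, p ⊗ q) ⊗ t(q ⊗ q ⊗ q, p ⊗ p ⊗ q ⊗ q, p ⊗ p ⊗ q)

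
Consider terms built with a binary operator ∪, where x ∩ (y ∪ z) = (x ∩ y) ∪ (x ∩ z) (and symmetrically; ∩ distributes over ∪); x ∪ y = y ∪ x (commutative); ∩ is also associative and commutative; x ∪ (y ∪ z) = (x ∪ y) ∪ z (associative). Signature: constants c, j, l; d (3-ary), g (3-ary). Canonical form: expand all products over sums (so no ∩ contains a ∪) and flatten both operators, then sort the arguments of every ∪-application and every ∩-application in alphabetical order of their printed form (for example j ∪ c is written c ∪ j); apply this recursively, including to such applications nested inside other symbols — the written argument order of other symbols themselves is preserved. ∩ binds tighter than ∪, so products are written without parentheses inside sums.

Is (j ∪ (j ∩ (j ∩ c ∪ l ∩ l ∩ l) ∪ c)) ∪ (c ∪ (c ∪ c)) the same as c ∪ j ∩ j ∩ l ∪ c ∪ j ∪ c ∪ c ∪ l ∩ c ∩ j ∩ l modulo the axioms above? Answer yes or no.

Left:  (j ∪ (j ∩ (j ∩ c ∪ l ∩ l ∩ l) ∪ c)) ∪ (c ∪ (c ∪ c))
  Expand:  j ∪ c ∩ j ∩ j ∪ j ∩ l ∩ l ∩ l ∪ c ∪ c ∪ c ∪ c
  Sort arguments:  c ∪ c ∪ c ∪ c ∪ c ∩ j ∩ j ∪ j ∪ j ∩ l ∩ l ∩ l
Right:  c ∪ j ∩ j ∩ l ∪ c ∪ j ∪ c ∪ c ∪ l ∩ c ∩ j ∩ l
  Un-nest:  c ∪ j ∩ j ∩ l ∪ c ∪ j ∪ c ∪ c ∪ c ∩ j ∩ l ∩ l
  Sort arguments:  c ∪ c ∪ c ∪ c ∪ c ∩ j ∩ l ∩ l ∪ j ∪ j ∩ j ∩ l

Answer: no — c ∪ c ∪ c ∪ c ∪ c ∩ j ∩ j ∪ j ∪ j ∩ l ∩ l ∩ l vs c ∪ c ∪ c ∪ c ∪ c ∩ j ∩ l ∩ l ∪ j ∪ j ∩ j ∩ l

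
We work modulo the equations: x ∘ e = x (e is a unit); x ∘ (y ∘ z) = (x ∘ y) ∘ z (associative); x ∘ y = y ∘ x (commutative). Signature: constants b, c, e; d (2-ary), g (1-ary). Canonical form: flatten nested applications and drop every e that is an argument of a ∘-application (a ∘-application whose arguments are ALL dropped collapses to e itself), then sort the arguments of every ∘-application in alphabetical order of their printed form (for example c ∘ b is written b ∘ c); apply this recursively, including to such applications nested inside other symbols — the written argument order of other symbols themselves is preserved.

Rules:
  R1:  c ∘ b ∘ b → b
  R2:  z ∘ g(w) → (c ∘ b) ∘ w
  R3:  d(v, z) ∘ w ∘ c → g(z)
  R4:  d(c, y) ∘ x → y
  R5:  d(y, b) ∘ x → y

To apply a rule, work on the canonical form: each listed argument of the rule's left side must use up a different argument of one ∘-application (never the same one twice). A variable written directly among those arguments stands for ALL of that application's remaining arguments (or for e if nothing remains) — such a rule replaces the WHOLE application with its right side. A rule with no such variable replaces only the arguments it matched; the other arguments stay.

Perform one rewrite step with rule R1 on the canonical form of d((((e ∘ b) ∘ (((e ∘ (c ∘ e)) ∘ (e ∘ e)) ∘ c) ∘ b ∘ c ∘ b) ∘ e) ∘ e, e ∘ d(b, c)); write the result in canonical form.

Canonical form:  d(b ∘ b ∘ b ∘ c ∘ c ∘ c, d(b, c))
R1 matches:  uses b, b, c
Result:  d(b ∘ b ∘ c ∘ c, d(b, c))

Answer: d(b ∘ b ∘ c ∘ c, d(b, c))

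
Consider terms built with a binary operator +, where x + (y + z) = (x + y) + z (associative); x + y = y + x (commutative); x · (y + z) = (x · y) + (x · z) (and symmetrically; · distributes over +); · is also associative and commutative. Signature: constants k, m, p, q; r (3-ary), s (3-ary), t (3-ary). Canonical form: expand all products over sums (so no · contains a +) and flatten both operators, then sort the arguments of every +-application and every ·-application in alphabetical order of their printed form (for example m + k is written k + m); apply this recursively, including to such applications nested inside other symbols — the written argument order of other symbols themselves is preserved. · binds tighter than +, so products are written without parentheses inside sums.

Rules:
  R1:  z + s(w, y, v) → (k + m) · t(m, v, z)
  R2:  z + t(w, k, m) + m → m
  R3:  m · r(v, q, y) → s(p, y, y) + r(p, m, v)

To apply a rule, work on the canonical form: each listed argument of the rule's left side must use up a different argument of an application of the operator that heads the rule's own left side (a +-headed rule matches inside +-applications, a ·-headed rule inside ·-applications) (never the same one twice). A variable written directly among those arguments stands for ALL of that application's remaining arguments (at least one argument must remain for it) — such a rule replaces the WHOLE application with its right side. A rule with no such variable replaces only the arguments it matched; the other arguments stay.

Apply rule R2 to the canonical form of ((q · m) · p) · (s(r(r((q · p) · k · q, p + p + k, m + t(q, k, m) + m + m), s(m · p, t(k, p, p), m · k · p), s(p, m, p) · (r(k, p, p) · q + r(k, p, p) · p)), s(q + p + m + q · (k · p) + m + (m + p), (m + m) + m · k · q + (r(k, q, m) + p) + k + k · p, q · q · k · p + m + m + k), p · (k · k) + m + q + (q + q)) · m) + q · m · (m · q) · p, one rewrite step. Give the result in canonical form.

Canonical form:  m · m · p · q · q + m · m · p · q · s(r(r(k · p · q · q, k + p + p, m + m + m + t(q, k, m)), s(m · p, t(k, p, p), k · m · p), p · r(k, p, p) · s(p, m, p) + q · r(k, p, p) · s(p, m, p)), s(k · p · q + m + m + m + p + p + q, k + k · m · q + k · p + m + m + p + r(k, q, m), k + k · p · q · q + m + m), k · k · p + m + q + q + q)
R2 matches:  uses m, t(q, k, m);  w := q, z := m + m
The variable takes the whole remainder — replace the entire application.
Giving:  m · m · p · q · q + m · m · p · q · s(r(r(k · p · q · q, k + p + p, m), s(m · p, t(k, p, p), k · m · p), p · r(k, p, p) · s(p, m, p) + q · r(k, p, p) · s(p, m, p)), s(k · p · q + m + m + m + p + p + q, k + k · m · q + k · p + m + m + p + r(k, q, m), k + k · p · q · q + m + m), k · k · p + m + q + q + q)

Answer: m · m · p · q · q + m · m · p · q · s(r(r(k · p · q · q, k + p + p, m), s(m · p, t(k, p, p), k · m · p), p · r(k, p, p) · s(p, m, p) + q · r(k, p, p) · s(p, m, p)), s(k · p · q + m + m + m + p + p + q, k + k · m · q + k · p + m + m + p + r(k, q, m), k + k · p · q · q + m + m), k · k · p + m + q + q + q)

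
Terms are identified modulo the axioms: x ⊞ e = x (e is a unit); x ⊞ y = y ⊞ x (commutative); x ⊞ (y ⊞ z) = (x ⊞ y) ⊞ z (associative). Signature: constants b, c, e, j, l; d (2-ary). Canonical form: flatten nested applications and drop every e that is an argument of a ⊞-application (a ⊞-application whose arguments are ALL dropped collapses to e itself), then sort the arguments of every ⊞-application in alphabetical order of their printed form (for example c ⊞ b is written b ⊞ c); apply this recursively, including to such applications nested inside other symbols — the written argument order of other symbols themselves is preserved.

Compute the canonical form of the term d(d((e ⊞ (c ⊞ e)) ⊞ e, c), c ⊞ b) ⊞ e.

Canonicalize subterm:  d(d((e ⊞ (c ⊞ e)) ⊞ e, c), c ⊞ b)  →  d(d(c, c), b ⊞ c)
Units out:  drop e
Sort arguments:  d(d(c, c), b ⊞ c)

Answer: d(d(c, c), b ⊞ c)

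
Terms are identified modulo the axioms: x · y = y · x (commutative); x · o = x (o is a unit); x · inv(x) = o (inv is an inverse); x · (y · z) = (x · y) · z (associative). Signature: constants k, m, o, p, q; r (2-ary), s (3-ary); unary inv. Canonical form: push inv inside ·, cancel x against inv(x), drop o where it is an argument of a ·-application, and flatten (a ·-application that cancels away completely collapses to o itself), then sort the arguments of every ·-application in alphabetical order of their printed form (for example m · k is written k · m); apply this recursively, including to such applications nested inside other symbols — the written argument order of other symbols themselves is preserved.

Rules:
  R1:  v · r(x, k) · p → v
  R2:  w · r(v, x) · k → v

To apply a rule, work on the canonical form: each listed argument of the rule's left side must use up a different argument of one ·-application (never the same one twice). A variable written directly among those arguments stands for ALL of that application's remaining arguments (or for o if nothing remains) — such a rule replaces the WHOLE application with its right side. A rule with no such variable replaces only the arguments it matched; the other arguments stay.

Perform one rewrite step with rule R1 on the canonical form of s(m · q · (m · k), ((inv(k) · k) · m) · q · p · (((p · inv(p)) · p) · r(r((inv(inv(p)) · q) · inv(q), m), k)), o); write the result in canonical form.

Answer: s(k · m · m · q, m · p · q, o)

Derivation:
Canonical form:  s(k · m · m · q, m · p · p · q · r(r(p, m), k), o)
Match R1:  consume p, r(r(p, m), k);  v := m · p · q, x := r(p, m)
The extension variable absorbs all remaining arguments, so the whole application is rewritten.
New term:  s(k · m · m · q, m · p · q, o)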